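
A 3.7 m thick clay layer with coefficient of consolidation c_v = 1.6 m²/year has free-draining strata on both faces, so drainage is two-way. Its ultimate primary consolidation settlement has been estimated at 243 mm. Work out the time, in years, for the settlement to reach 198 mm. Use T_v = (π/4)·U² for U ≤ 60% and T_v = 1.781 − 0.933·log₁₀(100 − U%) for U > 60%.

Drainage path length: H_d = H/2 = 1.85 m (double drainage).
U = S(t)/S_ult = 198/243 = 0.8148.
U > 60%: T_v = 1.781 − 0.933·log₁₀(100 − 81.481) = 0.59832.
t = T_v·H_d²/c_v = 0.59832×1.85²/1.6 = 1.28 years.

t ≈ 1.28 years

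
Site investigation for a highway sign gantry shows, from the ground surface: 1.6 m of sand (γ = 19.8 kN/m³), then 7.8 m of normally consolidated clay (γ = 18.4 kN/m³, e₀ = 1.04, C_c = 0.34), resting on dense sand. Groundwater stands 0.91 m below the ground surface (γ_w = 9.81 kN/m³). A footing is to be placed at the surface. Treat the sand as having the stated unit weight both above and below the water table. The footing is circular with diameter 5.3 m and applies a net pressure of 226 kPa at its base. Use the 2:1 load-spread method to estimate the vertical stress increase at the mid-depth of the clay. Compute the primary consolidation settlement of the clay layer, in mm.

Mid-depth of clay below the ground surface: z = 1.6 + 7.8/2 = 5.5 m.
Total vertical stress at mid-clay: σ_v = 19.8×1.6 + 18.4×3.9 = 103.44 kPa.
Pore pressure: u = 9.81×(5.5 − 0.91) = 45.028 kPa.
Initial effective stress: σ'_0 = σ_v − u = 103.44 − 45.028 = 58.412 kPa.
Stress increase at mid-clay by the 2:1 spreading method:
Δσ ≈ qD²/(D+z)² = 226×5.3²/(5.3+5.5)² = 54.427 kPa
Final effective stress: σ'_f = σ'_0 + Δσ = 58.412 + 54.427 = 112.84 kPa.
Normally consolidated clay, so the full stress increment lies on the virgin compression line:
S_c = C_c·H/(1+e₀)·log₁₀(σ'_f/σ'_0) = 0.34×7.8/(1+1.04)×log₁₀(112.84/58.412)
    = 1.3 × 0.28596 = 0.3717 m

S_c ≈ 372 mm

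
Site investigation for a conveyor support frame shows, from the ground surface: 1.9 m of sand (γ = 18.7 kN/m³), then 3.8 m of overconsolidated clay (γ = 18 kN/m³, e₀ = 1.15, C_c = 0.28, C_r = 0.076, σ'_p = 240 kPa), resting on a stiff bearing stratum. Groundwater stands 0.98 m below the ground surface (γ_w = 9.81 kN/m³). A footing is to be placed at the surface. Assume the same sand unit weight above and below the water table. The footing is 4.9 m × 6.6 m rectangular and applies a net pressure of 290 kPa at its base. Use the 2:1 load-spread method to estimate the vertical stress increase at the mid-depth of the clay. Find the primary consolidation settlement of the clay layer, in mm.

S_c ≈ 72.5 mm

Mid-depth of clay below the ground surface: z = 1.9 + 3.8/2 = 3.8 m.
Total vertical stress at mid-clay: σ_v = 18.7×1.9 + 18×1.9 = 69.73 kPa.
Pore pressure: u = 9.81×(3.8 − 0.98) = 27.664 kPa.
Initial effective stress: σ'_0 = σ_v − u = 69.73 − 27.664 = 42.066 kPa.
Stress increase at mid-clay by the 2:1 spreading method:
Δσ = qBL/((B+z)(L+z)) = 290×4.9×6.6/((4.9+3.8)(6.6+3.8)) = 103.65 kPa
Final effective stress: σ'_f = 42.066 + 103.65 = 145.72 kPa.
σ'_f = 145.72 ≤ σ'_p = 240 kPa, so the clay remains overconsolidated and only the recompression index applies:
S_c = C_r·H/(1+e₀)·log₁₀(σ'_f/σ'_0) = 0.076×3.8/2.15×log₁₀(145.72/42.066)
    = 0.13432 × 0.53959 = 0.07248 m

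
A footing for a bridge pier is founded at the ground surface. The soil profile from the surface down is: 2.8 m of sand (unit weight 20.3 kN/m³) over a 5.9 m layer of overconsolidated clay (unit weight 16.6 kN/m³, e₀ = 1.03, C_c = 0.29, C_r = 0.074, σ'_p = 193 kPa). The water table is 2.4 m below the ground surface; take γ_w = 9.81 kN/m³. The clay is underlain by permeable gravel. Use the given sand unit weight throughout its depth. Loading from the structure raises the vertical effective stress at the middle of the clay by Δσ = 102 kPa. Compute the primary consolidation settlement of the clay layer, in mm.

Mid-depth of clay below the ground surface: z = 2.8 + 5.9/2 = 5.75 m.
Total vertical stress at mid-clay: σ_v = 20.3×2.8 + 16.6×2.95 = 105.81 kPa.
Pore pressure: u = 9.81×(5.75 − 2.4) = 32.864 kPa.
Initial effective stress: σ'_0 = σ_v − u = 105.81 − 32.864 = 72.946 kPa.
Final effective stress: σ'_f = 72.946 + 102 = 174.95 kPa.
σ'_f = 174.95 ≤ σ'_p = 193 kPa, so the clay remains overconsolidated and only the recompression index applies:
S_c = C_r·H/(1+e₀)·log₁₀(σ'_f/σ'_0) = 0.074×5.9/2.03×log₁₀(174.95/72.946)
    = 0.21507 × 0.37991 = 0.08171 m

S_c ≈ 81.7 mm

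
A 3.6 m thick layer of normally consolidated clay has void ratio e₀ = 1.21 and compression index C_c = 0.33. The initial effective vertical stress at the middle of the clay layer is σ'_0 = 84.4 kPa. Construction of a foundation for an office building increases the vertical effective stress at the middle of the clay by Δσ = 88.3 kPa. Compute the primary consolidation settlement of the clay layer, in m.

Final effective stress: σ'_f = σ'_0 + Δσ = 84.4 + 88.3 = 172.7 kPa.
Normally consolidated clay, so the full stress increment lies on the virgin compression line:
S_c = C_c·H/(1+e₀)·log₁₀(σ'_f/σ'_0) = 0.33×3.6/(1+1.21)×log₁₀(172.7/84.4)
    = 0.53756 × 0.31095 = 0.1672 m

S_c ≈ 0.167 m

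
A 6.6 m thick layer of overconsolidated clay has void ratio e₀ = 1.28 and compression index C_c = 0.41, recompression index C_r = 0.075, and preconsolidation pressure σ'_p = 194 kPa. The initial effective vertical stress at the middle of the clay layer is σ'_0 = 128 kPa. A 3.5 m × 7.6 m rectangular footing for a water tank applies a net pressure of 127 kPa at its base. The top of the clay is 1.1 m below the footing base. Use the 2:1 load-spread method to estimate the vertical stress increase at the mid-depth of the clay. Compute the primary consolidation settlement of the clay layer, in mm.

Mid-depth of clay below the footing base: z = 1.1 + 6.6/2 = 4.4 m.
Stress increase at mid-clay by the 2:1 spreading method:
Δσ = qBL/((B+z)(L+z)) = 127×3.5×7.6/((3.5+4.4)(7.6+4.4)) = 35.635 kPa
Final effective stress: σ'_f = 128 + 35.635 = 163.63 kPa.
σ'_f = 163.63 ≤ σ'_p = 194 kPa, so the clay remains overconsolidated and only the recompression index applies:
S_c = C_r·H/(1+e₀)·log₁₀(σ'_f/σ'_0) = 0.075×6.6/2.28×log₁₀(163.63/128)
    = 0.2171 × 0.10665 = 0.02315 m

S_c ≈ 23.2 mm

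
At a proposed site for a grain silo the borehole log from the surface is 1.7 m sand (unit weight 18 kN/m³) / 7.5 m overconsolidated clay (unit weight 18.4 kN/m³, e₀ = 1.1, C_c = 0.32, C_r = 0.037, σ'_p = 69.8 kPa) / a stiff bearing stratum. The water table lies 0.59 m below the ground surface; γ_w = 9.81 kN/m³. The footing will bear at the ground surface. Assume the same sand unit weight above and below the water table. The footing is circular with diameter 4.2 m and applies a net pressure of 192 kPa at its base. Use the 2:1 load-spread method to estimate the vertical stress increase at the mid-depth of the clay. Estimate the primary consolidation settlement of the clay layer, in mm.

S_c ≈ 134 mm

Mid-depth of clay below the ground surface: z = 1.7 + 7.5/2 = 5.45 m.
Total vertical stress at mid-clay: σ_v = 18×1.7 + 18.4×3.75 = 99.6 kPa.
Pore pressure: u = 9.81×(5.45 − 0.59) = 47.677 kPa.
Initial effective stress: σ'_0 = σ_v − u = 99.6 − 47.677 = 51.923 kPa.
Stress increase at mid-clay by the 2:1 spreading method:
Δσ ≈ qD²/(D+z)² = 192×4.2²/(4.2+5.45)² = 36.37 kPa
Final effective stress: σ'_f = 51.923 + 36.37 = 88.293 kPa.
σ'_f = 88.293 > σ'_p = 69.8 kPa, so the stress path crosses the preconsolidation pressure — recompression up to σ'_p, then virgin compression beyond:
S_c = H/(1+e₀)·[C_r·log₁₀(σ'_p/σ'_0) + C_c·log₁₀(σ'_f/σ'_p)]
    = 7.5/2.1 × [0.037×log₁₀(69.8/51.923) + 0.32×log₁₀(88.293/69.8)]
    = 3.5714 × [0.0047543 + 0.032663] = 0.1336 m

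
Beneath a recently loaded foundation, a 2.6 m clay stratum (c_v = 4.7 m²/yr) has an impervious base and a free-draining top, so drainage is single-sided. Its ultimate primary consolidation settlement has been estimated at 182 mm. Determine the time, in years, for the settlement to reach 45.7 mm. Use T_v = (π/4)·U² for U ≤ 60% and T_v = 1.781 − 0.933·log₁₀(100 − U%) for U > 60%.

Drainage path length: H_d = H = 2.6 m (single drainage).
U = S(t)/S_ult = 45.7/182 = 0.2511.
U ≤ 60%: T_v = (π/4)·U² = (π/4)×0.2511² = 0.04952.
t = T_v·H_d²/c_v = 0.04952×2.6²/4.7 = 0.07122 years.

t ≈ 0.0712 years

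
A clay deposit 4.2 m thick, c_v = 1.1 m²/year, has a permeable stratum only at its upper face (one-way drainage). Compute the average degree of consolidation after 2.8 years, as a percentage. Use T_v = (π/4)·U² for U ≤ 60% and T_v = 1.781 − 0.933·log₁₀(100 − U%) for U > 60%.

U ≈ 47.1 %

Drainage path length: H_d = H = 4.2 m (single drainage).
T_v = c_v·t/H_d² = 1.1×2.8/4.2² = 0.1746.
T_v = 0.1746 corresponds to the U ≤ 60% branch:
U = √(4T_v/π) = 0.4715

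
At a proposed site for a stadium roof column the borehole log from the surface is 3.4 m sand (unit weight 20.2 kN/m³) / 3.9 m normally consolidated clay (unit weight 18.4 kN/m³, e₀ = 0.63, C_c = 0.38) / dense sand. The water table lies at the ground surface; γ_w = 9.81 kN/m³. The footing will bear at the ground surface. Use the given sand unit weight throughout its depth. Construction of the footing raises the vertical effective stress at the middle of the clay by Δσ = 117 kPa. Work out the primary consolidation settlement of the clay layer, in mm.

S_c ≈ 465 mm

Mid-depth of clay below the ground surface: z = 3.4 + 3.9/2 = 5.35 m.
Total vertical stress at mid-clay: σ_v = 20.2×3.4 + 18.4×1.95 = 104.56 kPa.
Pore pressure: u = 9.81×(5.35 − 0) = 52.483 kPa.
Initial effective stress: σ'_0 = σ_v − u = 104.56 − 52.483 = 52.077 kPa.
Final effective stress: σ'_f = σ'_0 + Δσ = 52.077 + 117 = 169.08 kPa.
Normally consolidated clay, so the full stress increment lies on the virgin compression line:
S_c = C_c·H/(1+e₀)·log₁₀(σ'_f/σ'_0) = 0.38×3.9/(1+0.63)×log₁₀(169.08/52.077)
    = 0.9092 × 0.51145 = 0.465 m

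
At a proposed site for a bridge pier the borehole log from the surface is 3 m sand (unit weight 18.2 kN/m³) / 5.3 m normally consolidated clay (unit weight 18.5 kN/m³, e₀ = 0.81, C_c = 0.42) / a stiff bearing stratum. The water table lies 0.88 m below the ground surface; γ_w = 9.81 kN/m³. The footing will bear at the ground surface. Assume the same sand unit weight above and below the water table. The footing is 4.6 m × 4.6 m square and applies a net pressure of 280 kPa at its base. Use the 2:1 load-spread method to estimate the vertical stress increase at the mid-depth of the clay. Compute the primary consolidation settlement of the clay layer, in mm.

Mid-depth of clay below the ground surface: z = 3 + 5.3/2 = 5.65 m.
Total vertical stress at mid-clay: σ_v = 18.2×3 + 18.5×2.65 = 103.62 kPa.
Pore pressure: u = 9.81×(5.65 − 0.88) = 46.794 kPa.
Initial effective stress: σ'_0 = σ_v − u = 103.62 − 46.794 = 56.826 kPa.
Stress increase at mid-clay by the 2:1 spreading method:
Δσ = qBL/((B+z)(L+z)) = 280×4.6×4.6/((4.6+5.65)(4.6+5.65)) = 56.393 kPa
Final effective stress: σ'_f = σ'_0 + Δσ = 56.826 + 56.393 = 113.22 kPa.
Normally consolidated clay, so the full stress increment lies on the virgin compression line:
S_c = C_c·H/(1+e₀)·log₁₀(σ'_f/σ'_0) = 0.42×5.3/(1+0.81)×log₁₀(113.22/56.826)
    = 1.2298 × 0.29938 = 0.3682 m

S_c ≈ 368 mm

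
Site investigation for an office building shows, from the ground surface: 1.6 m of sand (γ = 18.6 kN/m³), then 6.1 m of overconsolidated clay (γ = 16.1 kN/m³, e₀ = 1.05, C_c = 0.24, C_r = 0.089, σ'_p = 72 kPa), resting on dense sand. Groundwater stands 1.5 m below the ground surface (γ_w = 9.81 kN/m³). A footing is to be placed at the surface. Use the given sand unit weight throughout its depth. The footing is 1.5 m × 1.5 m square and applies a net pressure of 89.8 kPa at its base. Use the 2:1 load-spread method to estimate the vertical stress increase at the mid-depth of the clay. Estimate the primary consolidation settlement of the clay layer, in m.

S_c ≈ 0.0121 m

Mid-depth of clay below the ground surface: z = 1.6 + 6.1/2 = 4.65 m.
Total vertical stress at mid-clay: σ_v = 18.6×1.6 + 16.1×3.05 = 78.865 kPa.
Pore pressure: u = 9.81×(4.65 − 1.5) = 30.902 kPa.
Initial effective stress: σ'_0 = σ_v − u = 78.865 − 30.902 = 47.963 kPa.
Stress increase at mid-clay by the 2:1 spreading method:
Δσ = qBL/((B+z)(L+z)) = 89.8×1.5×1.5/((1.5+4.65)(1.5+4.65)) = 5.3421 kPa
Final effective stress: σ'_f = 47.963 + 5.3421 = 53.305 kPa.
σ'_f = 53.305 ≤ σ'_p = 72 kPa, so the clay remains overconsolidated and only the recompression index applies:
S_c = C_r·H/(1+e₀)·log₁₀(σ'_f/σ'_0) = 0.089×6.1/2.05×log₁₀(53.305/47.963)
    = 0.26483 × 0.045862 = 0.01215 m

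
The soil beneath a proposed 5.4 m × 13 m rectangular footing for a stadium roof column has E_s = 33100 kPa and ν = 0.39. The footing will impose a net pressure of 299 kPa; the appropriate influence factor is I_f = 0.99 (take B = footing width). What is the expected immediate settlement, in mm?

S_e ≈ 40.9 mm

Immediate (elastic) settlement: S_e = q·B·(1−ν²)/E_s · I_f.
S_e = 299 × 5.4 × (1 − 0.39²) / 33100 × 0.99
    = 299 × 5.4 × 0.8479 / 33100 × 0.99
    = 0.04095 m = 40.95 mm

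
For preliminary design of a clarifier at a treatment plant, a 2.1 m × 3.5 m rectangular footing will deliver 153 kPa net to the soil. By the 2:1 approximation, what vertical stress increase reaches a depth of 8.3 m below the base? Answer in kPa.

By the 2:1 method the load spreads at 1 horizontal : 2 vertical, so at depth z the loaded area has grown by z in each plan dimension:
Δσ = qBL/((B+z)(L+z)) = 153×2.1×3.5/((2.1+8.3)(3.5+8.3)) = 9.1635 kPa

Δσ_z ≈ 9.16 kPa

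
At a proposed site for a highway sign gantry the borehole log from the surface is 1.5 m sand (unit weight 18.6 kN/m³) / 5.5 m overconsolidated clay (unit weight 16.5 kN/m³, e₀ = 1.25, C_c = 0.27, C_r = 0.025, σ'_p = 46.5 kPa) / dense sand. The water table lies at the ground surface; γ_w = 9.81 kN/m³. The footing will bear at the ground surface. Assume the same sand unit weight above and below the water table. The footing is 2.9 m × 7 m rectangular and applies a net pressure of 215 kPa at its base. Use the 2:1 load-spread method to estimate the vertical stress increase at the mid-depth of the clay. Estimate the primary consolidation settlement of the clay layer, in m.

Mid-depth of clay below the ground surface: z = 1.5 + 5.5/2 = 4.25 m.
Total vertical stress at mid-clay: σ_v = 18.6×1.5 + 16.5×2.75 = 73.275 kPa.
Pore pressure: u = 9.81×(4.25 − 0) = 41.693 kPa.
Initial effective stress: σ'_0 = σ_v − u = 73.275 − 41.693 = 31.582 kPa.
Stress increase at mid-clay by the 2:1 spreading method:
Δσ = qBL/((B+z)(L+z)) = 215×2.9×7/((2.9+4.25)(7+4.25)) = 54.26 kPa
Final effective stress: σ'_f = 31.582 + 54.26 = 85.842 kPa.
σ'_f = 85.842 > σ'_p = 46.5 kPa, so the stress path crosses the preconsolidation pressure — recompression up to σ'_p, then virgin compression beyond:
S_c = H/(1+e₀)·[C_r·log₁₀(σ'_p/σ'_0) + C_c·log₁₀(σ'_f/σ'_p)]
    = 5.5/2.25 × [0.025×log₁₀(46.5/31.582) + 0.27×log₁₀(85.842/46.5)]
    = 2.4444 × [0.0042003 + 0.071887] = 0.186 m

S_c ≈ 0.186 m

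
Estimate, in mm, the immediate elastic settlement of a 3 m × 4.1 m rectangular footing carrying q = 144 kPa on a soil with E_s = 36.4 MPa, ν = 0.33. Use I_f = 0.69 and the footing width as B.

S_e ≈ 7.3 mm

Immediate (elastic) settlement: S_e = q·B·(1−ν²)/E_s · I_f.
E_s = 36.4 MPa = 36400 kPa.
S_e = 144 × 3 × (1 − 0.33²) / 36400 × 0.69
    = 144 × 3 × 0.8911 / 36400 × 0.69
    = 0.007297 m = 7.297 mm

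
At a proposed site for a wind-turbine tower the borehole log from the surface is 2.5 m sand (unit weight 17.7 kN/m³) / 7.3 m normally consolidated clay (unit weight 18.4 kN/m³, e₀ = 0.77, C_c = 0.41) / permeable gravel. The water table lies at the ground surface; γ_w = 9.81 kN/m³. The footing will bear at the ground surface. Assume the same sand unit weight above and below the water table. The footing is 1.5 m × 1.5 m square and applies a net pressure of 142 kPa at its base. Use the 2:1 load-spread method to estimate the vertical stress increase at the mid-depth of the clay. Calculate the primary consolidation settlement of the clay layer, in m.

S_c ≈ 0.0746 m

Mid-depth of clay below the ground surface: z = 2.5 + 7.3/2 = 6.15 m.
Total vertical stress at mid-clay: σ_v = 17.7×2.5 + 18.4×3.65 = 111.41 kPa.
Pore pressure: u = 9.81×(6.15 − 0) = 60.332 kPa.
Initial effective stress: σ'_0 = σ_v − u = 111.41 − 60.332 = 51.078 kPa.
Stress increase at mid-clay by the 2:1 spreading method:
Δσ = qBL/((B+z)(L+z)) = 142×1.5×1.5/((1.5+6.15)(1.5+6.15)) = 5.4594 kPa
Final effective stress: σ'_f = σ'_0 + Δσ = 51.078 + 5.4594 = 56.537 kPa.
Normally consolidated clay, so the full stress increment lies on the virgin compression line:
S_c = C_c·H/(1+e₀)·log₁₀(σ'_f/σ'_0) = 0.41×7.3/(1+0.77)×log₁₀(56.537/51.078)
    = 1.691 × 0.044099 = 0.07457 m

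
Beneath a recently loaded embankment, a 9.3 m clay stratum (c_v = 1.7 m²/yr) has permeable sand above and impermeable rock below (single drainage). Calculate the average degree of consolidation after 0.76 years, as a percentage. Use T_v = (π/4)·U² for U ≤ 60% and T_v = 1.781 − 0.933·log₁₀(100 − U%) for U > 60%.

Drainage path length: H_d = H = 9.3 m (single drainage).
T_v = c_v·t/H_d² = 1.7×0.76/9.3² = 0.014938.
T_v = 0.014938 corresponds to the U ≤ 60% branch:
U = √(4T_v/π) = 0.1379

U ≈ 13.8 %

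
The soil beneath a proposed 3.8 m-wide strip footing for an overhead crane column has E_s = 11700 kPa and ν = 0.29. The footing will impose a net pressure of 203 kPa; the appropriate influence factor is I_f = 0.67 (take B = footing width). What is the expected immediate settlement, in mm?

Immediate (elastic) settlement: S_e = q·B·(1−ν²)/E_s · I_f.
S_e = 203 × 3.8 × (1 − 0.29²) / 11700 × 0.67
    = 203 × 3.8 × 0.9159 / 11700 × 0.67
    = 0.04046 m = 40.46 mm

S_e ≈ 40.5 mm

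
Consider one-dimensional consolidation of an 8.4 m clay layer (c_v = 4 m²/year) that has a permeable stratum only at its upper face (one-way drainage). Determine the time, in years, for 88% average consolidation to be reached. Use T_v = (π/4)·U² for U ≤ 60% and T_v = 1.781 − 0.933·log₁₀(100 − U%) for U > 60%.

Drainage path length: H_d = H = 8.4 m (single drainage).
U > 60%: T_v = 1.781 − 0.933·log₁₀(100 − 88) = 0.77412.
t = T_v·H_d²/c_v = 0.77412×8.4²/4 = 13.66 years.

t ≈ 13.7 years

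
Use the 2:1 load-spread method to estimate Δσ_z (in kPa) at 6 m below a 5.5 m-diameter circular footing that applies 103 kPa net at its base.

Δσ_z ≈ 23.6 kPa

By the 2:1 method the load spreads at 1 horizontal : 2 vertical, so at depth z the loaded area has grown by z in each plan dimension:
Δσ ≈ qD²/(D+z)² = 103×5.5²/(5.5+6)² = 23.56 kPa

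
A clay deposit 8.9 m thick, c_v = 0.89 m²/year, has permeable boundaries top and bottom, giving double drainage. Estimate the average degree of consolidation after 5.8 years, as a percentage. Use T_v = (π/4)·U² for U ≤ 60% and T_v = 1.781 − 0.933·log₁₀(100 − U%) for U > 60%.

U ≈ 57.6 %

Drainage path length: H_d = H/2 = 4.45 m (double drainage).
T_v = c_v·t/H_d² = 0.89×5.8/4.45² = 0.26067.
T_v = 0.26067 corresponds to the U ≤ 60% branch:
U = √(4T_v/π) = 0.5761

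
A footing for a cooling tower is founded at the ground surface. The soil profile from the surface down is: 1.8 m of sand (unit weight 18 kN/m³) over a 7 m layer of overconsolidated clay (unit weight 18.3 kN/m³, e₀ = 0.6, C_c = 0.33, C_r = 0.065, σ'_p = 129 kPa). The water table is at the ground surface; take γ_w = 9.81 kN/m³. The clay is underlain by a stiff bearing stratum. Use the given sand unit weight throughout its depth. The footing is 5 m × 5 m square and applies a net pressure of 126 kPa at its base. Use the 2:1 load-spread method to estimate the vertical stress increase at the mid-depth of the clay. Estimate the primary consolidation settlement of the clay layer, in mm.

Mid-depth of clay below the ground surface: z = 1.8 + 7/2 = 5.3 m.
Total vertical stress at mid-clay: σ_v = 18×1.8 + 18.3×3.5 = 96.45 kPa.
Pore pressure: u = 9.81×(5.3 − 0) = 51.993 kPa.
Initial effective stress: σ'_0 = σ_v − u = 96.45 − 51.993 = 44.457 kPa.
Stress increase at mid-clay by the 2:1 spreading method:
Δσ = qBL/((B+z)(L+z)) = 126×5×5/((5+5.3)(5+5.3)) = 29.692 kPa
Final effective stress: σ'_f = 44.457 + 29.692 = 74.149 kPa.
σ'_f = 74.149 ≤ σ'_p = 129 kPa, so the clay remains overconsolidated and only the recompression index applies:
S_c = C_r·H/(1+e₀)·log₁₀(σ'_f/σ'_0) = 0.065×7/1.6×log₁₀(74.149/44.457)
    = 0.28437 × 0.22217 = 0.06318 m

S_c ≈ 63.2 mm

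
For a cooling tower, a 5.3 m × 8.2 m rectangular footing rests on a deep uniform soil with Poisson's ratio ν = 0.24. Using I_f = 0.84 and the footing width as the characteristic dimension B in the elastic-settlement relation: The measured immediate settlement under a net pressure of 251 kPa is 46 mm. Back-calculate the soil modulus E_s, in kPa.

S_e = q·B·(1−ν²)/E_s · I_f  ⇒  E_s = q·B·(1−ν²)·I_f / S_e.
E_s = 251 × 5.3 × 0.9424 × 0.84 / 0.046 = 22890 kPa

E_s ≈ 22900 kPa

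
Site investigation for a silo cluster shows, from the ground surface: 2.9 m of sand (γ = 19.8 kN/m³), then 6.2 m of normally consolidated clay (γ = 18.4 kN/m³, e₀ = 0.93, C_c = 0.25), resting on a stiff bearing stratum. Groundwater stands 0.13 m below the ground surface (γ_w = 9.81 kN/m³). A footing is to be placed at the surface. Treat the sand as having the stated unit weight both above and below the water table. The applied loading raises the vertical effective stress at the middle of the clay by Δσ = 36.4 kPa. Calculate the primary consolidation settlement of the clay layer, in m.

Mid-depth of clay below the ground surface: z = 2.9 + 6.2/2 = 6 m.
Total vertical stress at mid-clay: σ_v = 19.8×2.9 + 18.4×3.1 = 114.46 kPa.
Pore pressure: u = 9.81×(6 − 0.13) = 57.585 kPa.
Initial effective stress: σ'_0 = σ_v − u = 114.46 − 57.585 = 56.875 kPa.
Final effective stress: σ'_f = σ'_0 + Δσ = 56.875 + 36.4 = 93.275 kPa.
Normally consolidated clay, so the full stress increment lies on the virgin compression line:
S_c = C_c·H/(1+e₀)·log₁₀(σ'_f/σ'_0) = 0.25×6.2/(1+0.93)×log₁₀(93.275/56.875)
    = 0.80311 × 0.21484 = 0.1725 m

S_c ≈ 0.173 m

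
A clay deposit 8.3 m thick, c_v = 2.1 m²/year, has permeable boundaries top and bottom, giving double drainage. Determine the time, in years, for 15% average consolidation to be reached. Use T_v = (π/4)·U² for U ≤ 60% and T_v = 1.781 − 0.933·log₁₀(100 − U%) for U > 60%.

t ≈ 0.145 years

Drainage path length: H_d = H/2 = 4.15 m (double drainage).
U ≤ 60%: T_v = (π/4)·U² = (π/4)×0.15² = 0.017671.
t = T_v·H_d²/c_v = 0.017671×4.15²/2.1 = 0.1449 years.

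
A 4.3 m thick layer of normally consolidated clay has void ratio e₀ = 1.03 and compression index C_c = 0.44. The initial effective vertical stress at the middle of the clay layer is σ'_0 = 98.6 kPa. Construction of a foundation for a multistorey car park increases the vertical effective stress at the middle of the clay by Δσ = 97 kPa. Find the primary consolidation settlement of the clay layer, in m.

Final effective stress: σ'_f = σ'_0 + Δσ = 98.6 + 97 = 195.6 kPa.
Normally consolidated clay, so the full stress increment lies on the virgin compression line:
S_c = C_c·H/(1+e₀)·log₁₀(σ'_f/σ'_0) = 0.44×4.3/(1+1.03)×log₁₀(195.6/98.6)
    = 0.93202 × 0.29749 = 0.2773 m

S_c ≈ 0.277 m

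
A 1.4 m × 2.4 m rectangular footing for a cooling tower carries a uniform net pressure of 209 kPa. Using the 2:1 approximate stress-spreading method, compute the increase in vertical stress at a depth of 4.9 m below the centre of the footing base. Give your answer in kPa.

Δσ_z ≈ 15.3 kPa

By the 2:1 method the load spreads at 1 horizontal : 2 vertical, so at depth z the loaded area has grown by z in each plan dimension:
Δσ = qBL/((B+z)(L+z)) = 209×1.4×2.4/((1.4+4.9)(2.4+4.9)) = 15.269 kPa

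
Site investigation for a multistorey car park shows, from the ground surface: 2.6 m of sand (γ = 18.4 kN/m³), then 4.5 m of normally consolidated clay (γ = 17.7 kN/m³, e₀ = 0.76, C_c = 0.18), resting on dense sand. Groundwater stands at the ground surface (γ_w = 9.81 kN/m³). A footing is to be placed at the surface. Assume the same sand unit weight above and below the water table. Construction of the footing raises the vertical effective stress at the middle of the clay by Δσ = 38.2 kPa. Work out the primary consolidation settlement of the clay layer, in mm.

S_c ≈ 134 mm

Mid-depth of clay below the ground surface: z = 2.6 + 4.5/2 = 4.85 m.
Total vertical stress at mid-clay: σ_v = 18.4×2.6 + 17.7×2.25 = 87.665 kPa.
Pore pressure: u = 9.81×(4.85 − 0) = 47.578 kPa.
Initial effective stress: σ'_0 = σ_v − u = 87.665 − 47.578 = 40.087 kPa.
Final effective stress: σ'_f = σ'_0 + Δσ = 40.087 + 38.2 = 78.287 kPa.
Normally consolidated clay, so the full stress increment lies on the virgin compression line:
S_c = C_c·H/(1+e₀)·log₁₀(σ'_f/σ'_0) = 0.18×4.5/(1+0.76)×log₁₀(78.287/40.087)
    = 0.46023 × 0.29069 = 0.1338 m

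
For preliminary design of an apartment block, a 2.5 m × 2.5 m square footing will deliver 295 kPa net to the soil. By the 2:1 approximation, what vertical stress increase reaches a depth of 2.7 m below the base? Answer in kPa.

Δσ_z ≈ 68.2 kPa

By the 2:1 method the load spreads at 1 horizontal : 2 vertical, so at depth z the loaded area has grown by z in each plan dimension:
Δσ = qBL/((B+z)(L+z)) = 295×2.5×2.5/((2.5+2.7)(2.5+2.7)) = 68.186 kPa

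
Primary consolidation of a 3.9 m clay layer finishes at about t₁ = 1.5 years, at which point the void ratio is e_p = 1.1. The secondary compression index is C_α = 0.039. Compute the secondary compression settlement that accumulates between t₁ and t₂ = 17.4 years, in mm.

Secondary compression: S_s = C_α·H/(1+e_p)·log₁₀(t₂/t₁)
S_s = 0.039×3.9/(1+1.1)×log₁₀(17.4/1.5)
    = 0.07243 × 1.064 = 0.0771 m

S_s ≈ 77.1 mm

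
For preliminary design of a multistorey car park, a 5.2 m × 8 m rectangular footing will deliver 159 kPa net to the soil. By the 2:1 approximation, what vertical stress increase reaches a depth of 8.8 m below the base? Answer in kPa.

By the 2:1 method the load spreads at 1 horizontal : 2 vertical, so at depth z the loaded area has grown by z in each plan dimension:
Δσ = qBL/((B+z)(L+z)) = 159×5.2×8/((5.2+8.8)(8+8.8)) = 28.122 kPa

Δσ_z ≈ 28.1 kPa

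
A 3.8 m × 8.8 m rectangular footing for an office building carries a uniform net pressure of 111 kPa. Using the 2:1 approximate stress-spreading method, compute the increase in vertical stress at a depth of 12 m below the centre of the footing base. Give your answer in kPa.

Δσ_z ≈ 11.3 kPa

By the 2:1 method the load spreads at 1 horizontal : 2 vertical, so at depth z the loaded area has grown by z in each plan dimension:
Δσ = qBL/((B+z)(L+z)) = 111×3.8×8.8/((3.8+12)(8.8+12)) = 11.295 kPa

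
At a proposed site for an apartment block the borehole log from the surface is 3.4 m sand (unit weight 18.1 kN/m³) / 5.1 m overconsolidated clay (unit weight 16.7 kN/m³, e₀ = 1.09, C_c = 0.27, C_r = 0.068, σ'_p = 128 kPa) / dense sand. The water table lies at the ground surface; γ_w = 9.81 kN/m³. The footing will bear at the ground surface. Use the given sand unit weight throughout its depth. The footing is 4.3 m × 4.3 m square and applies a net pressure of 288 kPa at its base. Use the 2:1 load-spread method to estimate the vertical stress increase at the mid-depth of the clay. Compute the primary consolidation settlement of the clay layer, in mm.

S_c ≈ 53.7 mm

Mid-depth of clay below the ground surface: z = 3.4 + 5.1/2 = 5.95 m.
Total vertical stress at mid-clay: σ_v = 18.1×3.4 + 16.7×2.55 = 104.12 kPa.
Pore pressure: u = 9.81×(5.95 − 0) = 58.37 kPa.
Initial effective stress: σ'_0 = σ_v − u = 104.12 − 58.37 = 45.75 kPa.
Stress increase at mid-clay by the 2:1 spreading method:
Δσ = qBL/((B+z)(L+z)) = 288×4.3×4.3/((4.3+5.95)(4.3+5.95)) = 50.685 kPa
Final effective stress: σ'_f = 45.75 + 50.685 = 96.435 kPa.
σ'_f = 96.435 ≤ σ'_p = 128 kPa, so the clay remains overconsolidated and only the recompression index applies:
S_c = C_r·H/(1+e₀)·log₁₀(σ'_f/σ'_0) = 0.068×5.1/2.09×log₁₀(96.435/45.75)
    = 0.16593 × 0.32384 = 0.05374 m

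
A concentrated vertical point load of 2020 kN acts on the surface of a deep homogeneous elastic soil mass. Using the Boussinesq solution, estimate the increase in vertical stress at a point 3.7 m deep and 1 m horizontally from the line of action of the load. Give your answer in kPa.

Boussinesq vertical stress below a point load on an elastic half-space:
Δσ_z = 3P/(2πz²) · [1 + (r/z)²]^(−5/2)
r/z = 1/3.7 = 0.27027; [1+(r/z)²]^(−5/2) = 0.83841.
Δσ_z = 3×2020/(2π×3.7²) × 0.83841 = 70.451 × 0.83841 = 59.07 kPa

Δσ_z ≈ 59.1 kPa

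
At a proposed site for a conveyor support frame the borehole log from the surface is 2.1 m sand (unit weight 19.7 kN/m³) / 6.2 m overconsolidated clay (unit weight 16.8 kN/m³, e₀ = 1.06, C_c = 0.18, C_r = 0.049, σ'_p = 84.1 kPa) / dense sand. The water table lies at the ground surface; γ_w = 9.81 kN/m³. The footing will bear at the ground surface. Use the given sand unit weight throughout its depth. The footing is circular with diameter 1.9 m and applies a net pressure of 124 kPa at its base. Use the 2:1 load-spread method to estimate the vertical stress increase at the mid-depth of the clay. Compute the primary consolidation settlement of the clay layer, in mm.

Mid-depth of clay below the ground surface: z = 2.1 + 6.2/2 = 5.2 m.
Total vertical stress at mid-clay: σ_v = 19.7×2.1 + 16.8×3.1 = 93.45 kPa.
Pore pressure: u = 9.81×(5.2 − 0) = 51.012 kPa.
Initial effective stress: σ'_0 = σ_v − u = 93.45 − 51.012 = 42.438 kPa.
Stress increase at mid-clay by the 2:1 spreading method:
Δσ ≈ qD²/(D+z)² = 124×1.9²/(1.9+5.2)² = 8.88 kPa
Final effective stress: σ'_f = 42.438 + 8.88 = 51.318 kPa.
σ'_f = 51.318 ≤ σ'_p = 84.1 kPa, so the clay remains overconsolidated and only the recompression index applies:
S_c = C_r·H/(1+e₀)·log₁₀(σ'_f/σ'_0) = 0.049×6.2/2.06×log₁₀(51.318/42.438)
    = 0.14748 × 0.082515 = 0.01217 m

S_c ≈ 12.2 mm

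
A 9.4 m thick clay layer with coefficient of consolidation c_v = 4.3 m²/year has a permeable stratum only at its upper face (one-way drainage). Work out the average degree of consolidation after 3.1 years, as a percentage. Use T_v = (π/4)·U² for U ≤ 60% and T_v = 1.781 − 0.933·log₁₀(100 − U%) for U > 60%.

Drainage path length: H_d = H = 9.4 m (single drainage).
T_v = c_v·t/H_d² = 4.3×3.1/9.4² = 0.15086.
T_v = 0.15086 corresponds to the U ≤ 60% branch:
U = √(4T_v/π) = 0.4383

U ≈ 43.8 %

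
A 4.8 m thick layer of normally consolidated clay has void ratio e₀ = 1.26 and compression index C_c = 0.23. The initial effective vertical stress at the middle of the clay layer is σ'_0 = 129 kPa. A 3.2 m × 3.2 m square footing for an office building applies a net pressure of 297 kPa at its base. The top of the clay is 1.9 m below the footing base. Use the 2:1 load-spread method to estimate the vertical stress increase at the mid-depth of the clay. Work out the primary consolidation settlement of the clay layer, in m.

Mid-depth of clay below the footing base: z = 1.9 + 4.8/2 = 4.3 m.
Stress increase at mid-clay by the 2:1 spreading method:
Δσ = qBL/((B+z)(L+z)) = 297×3.2×3.2/((3.2+4.3)(3.2+4.3)) = 54.067 kPa
Final effective stress: σ'_f = σ'_0 + Δσ = 129 + 54.067 = 183.07 kPa.
Normally consolidated clay, so the full stress increment lies on the virgin compression line:
S_c = C_c·H/(1+e₀)·log₁₀(σ'_f/σ'_0) = 0.23×4.8/(1+1.26)×log₁₀(183.07/129)
    = 0.4885 × 0.15203 = 0.07427 m

S_c ≈ 0.0743 m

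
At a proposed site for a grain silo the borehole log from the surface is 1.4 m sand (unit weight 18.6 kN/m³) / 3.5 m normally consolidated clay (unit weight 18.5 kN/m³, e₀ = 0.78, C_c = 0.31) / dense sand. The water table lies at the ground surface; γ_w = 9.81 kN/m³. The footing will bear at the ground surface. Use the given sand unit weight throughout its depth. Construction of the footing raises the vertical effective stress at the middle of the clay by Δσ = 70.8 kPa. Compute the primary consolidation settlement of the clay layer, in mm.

S_c ≈ 337 mm

Mid-depth of clay below the ground surface: z = 1.4 + 3.5/2 = 3.15 m.
Total vertical stress at mid-clay: σ_v = 18.6×1.4 + 18.5×1.75 = 58.415 kPa.
Pore pressure: u = 9.81×(3.15 − 0) = 30.902 kPa.
Initial effective stress: σ'_0 = σ_v − u = 58.415 − 30.902 = 27.513 kPa.
Final effective stress: σ'_f = σ'_0 + Δσ = 27.513 + 70.8 = 98.313 kPa.
Normally consolidated clay, so the full stress increment lies on the virgin compression line:
S_c = C_c·H/(1+e₀)·log₁₀(σ'_f/σ'_0) = 0.31×3.5/(1+0.78)×log₁₀(98.313/27.513)
    = 0.60955 × 0.55307 = 0.3371 m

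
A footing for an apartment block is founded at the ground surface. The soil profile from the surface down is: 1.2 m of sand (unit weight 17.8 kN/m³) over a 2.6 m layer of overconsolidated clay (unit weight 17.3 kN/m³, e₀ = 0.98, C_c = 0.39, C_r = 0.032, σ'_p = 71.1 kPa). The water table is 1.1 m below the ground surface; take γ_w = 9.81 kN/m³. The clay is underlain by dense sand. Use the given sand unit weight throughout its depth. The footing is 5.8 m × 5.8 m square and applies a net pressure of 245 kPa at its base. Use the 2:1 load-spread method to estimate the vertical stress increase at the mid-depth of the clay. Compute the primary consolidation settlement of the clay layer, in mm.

Mid-depth of clay below the ground surface: z = 1.2 + 2.6/2 = 2.5 m.
Total vertical stress at mid-clay: σ_v = 17.8×1.2 + 17.3×1.3 = 43.85 kPa.
Pore pressure: u = 9.81×(2.5 − 1.1) = 13.734 kPa.
Initial effective stress: σ'_0 = σ_v − u = 43.85 − 13.734 = 30.116 kPa.
Stress increase at mid-clay by the 2:1 spreading method:
Δσ = qBL/((B+z)(L+z)) = 245×5.8×5.8/((5.8+2.5)(5.8+2.5)) = 119.64 kPa
Final effective stress: σ'_f = 30.116 + 119.64 = 149.76 kPa.
σ'_f = 149.76 > σ'_p = 71.1 kPa, so the stress path crosses the preconsolidation pressure — recompression up to σ'_p, then virgin compression beyond:
S_c = H/(1+e₀)·[C_r·log₁₀(σ'_p/σ'_0) + C_c·log₁₀(σ'_f/σ'_p)]
    = 2.6/1.98 × [0.032×log₁₀(71.1/30.116) + 0.39×log₁₀(149.76/71.1)]
    = 1.3131 × [0.011938 + 0.12618] = 0.1814 m

S_c ≈ 181 mm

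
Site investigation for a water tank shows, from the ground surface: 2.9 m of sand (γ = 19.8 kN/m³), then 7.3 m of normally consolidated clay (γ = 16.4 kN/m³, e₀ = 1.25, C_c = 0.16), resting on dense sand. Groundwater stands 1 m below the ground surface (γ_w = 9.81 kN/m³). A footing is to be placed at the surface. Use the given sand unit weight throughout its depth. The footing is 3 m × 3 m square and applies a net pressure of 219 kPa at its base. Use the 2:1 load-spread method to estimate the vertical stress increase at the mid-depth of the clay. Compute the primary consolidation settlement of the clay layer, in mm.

Mid-depth of clay below the ground surface: z = 2.9 + 7.3/2 = 6.55 m.
Total vertical stress at mid-clay: σ_v = 19.8×2.9 + 16.4×3.65 = 117.28 kPa.
Pore pressure: u = 9.81×(6.55 − 1) = 54.446 kPa.
Initial effective stress: σ'_0 = σ_v − u = 117.28 − 54.446 = 62.834 kPa.
Stress increase at mid-clay by the 2:1 spreading method:
Δσ = qBL/((B+z)(L+z)) = 219×3×3/((3+6.55)(3+6.55)) = 21.611 kPa
Final effective stress: σ'_f = σ'_0 + Δσ = 62.834 + 21.611 = 84.445 kPa.
Normally consolidated clay, so the full stress increment lies on the virgin compression line:
S_c = C_c·H/(1+e₀)·log₁₀(σ'_f/σ'_0) = 0.16×7.3/(1+1.25)×log₁₀(84.445/62.834)
    = 0.51911 × 0.12838 = 0.06664 m

S_c ≈ 66.6 mm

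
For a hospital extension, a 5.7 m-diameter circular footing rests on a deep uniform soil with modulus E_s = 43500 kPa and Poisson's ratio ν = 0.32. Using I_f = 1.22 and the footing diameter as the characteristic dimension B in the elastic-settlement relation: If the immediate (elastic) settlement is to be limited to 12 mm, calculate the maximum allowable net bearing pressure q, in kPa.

q ≈ 83.6 kPa

S_e = q·B·(1−ν²)/E_s · I_f  ⇒  q = S_e·E_s / (B·(1−ν²)·I_f).
q = 0.012 × 43500 / (5.7 × 0.8976 × 1.22) = 83.63 kPa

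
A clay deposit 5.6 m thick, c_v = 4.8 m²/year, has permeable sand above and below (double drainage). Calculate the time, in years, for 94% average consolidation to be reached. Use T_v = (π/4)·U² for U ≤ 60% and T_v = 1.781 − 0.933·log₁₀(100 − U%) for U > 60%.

t ≈ 1.72 years

Drainage path length: H_d = H/2 = 2.8 m (double drainage).
U > 60%: T_v = 1.781 − 0.933·log₁₀(100 − 94) = 1.055.
t = T_v·H_d²/c_v = 1.055×2.8²/4.8 = 1.723 years.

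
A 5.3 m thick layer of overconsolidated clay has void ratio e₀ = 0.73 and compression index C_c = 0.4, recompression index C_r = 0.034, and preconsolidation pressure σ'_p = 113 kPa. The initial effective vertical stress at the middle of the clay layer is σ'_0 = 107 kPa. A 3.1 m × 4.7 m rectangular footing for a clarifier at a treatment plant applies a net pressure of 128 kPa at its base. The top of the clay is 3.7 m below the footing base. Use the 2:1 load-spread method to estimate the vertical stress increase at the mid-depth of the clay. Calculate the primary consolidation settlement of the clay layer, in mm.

Mid-depth of clay below the footing base: z = 3.7 + 5.3/2 = 6.35 m.
Stress increase at mid-clay by the 2:1 spreading method:
Δσ = qBL/((B+z)(L+z)) = 128×3.1×4.7/((3.1+6.35)(4.7+6.35)) = 17.86 kPa
Final effective stress: σ'_f = 107 + 17.86 = 124.86 kPa.
σ'_f = 124.86 > σ'_p = 113 kPa, so the stress path crosses the preconsolidation pressure — recompression up to σ'_p, then virgin compression beyond:
S_c = H/(1+e₀)·[C_r·log₁₀(σ'_p/σ'_0) + C_c·log₁₀(σ'_f/σ'_p)]
    = 5.3/1.73 × [0.034×log₁₀(113/107) + 0.4×log₁₀(124.86/113)]
    = 3.0636 × [0.00080562 + 0.017338] = 0.05558 m

S_c ≈ 55.6 mm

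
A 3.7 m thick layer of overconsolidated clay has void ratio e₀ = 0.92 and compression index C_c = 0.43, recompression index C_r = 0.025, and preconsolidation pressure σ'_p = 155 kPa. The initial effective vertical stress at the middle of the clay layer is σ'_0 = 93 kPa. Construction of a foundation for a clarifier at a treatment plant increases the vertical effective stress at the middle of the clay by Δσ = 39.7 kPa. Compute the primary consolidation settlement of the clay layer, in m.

Final effective stress: σ'_f = 93 + 39.7 = 132.7 kPa.
σ'_f = 132.7 ≤ σ'_p = 155 kPa, so the clay remains overconsolidated and only the recompression index applies:
S_c = C_r·H/(1+e₀)·log₁₀(σ'_f/σ'_0) = 0.025×3.7/1.92×log₁₀(132.7/93)
    = 0.048178 × 0.15439 = 0.007438 m

S_c ≈ 0.00744 m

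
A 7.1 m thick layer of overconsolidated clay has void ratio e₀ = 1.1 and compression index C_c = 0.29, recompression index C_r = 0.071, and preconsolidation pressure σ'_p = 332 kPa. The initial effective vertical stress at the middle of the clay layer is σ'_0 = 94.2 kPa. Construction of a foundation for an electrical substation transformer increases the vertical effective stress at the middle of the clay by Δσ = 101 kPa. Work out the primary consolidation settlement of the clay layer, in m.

S_c ≈ 0.076 m

Final effective stress: σ'_f = 94.2 + 101 = 195.2 kPa.
σ'_f = 195.2 ≤ σ'_p = 332 kPa, so the clay remains overconsolidated and only the recompression index applies:
S_c = C_r·H/(1+e₀)·log₁₀(σ'_f/σ'_0) = 0.071×7.1/2.1×log₁₀(195.2/94.2)
    = 0.24005 × 0.31643 = 0.07596 m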